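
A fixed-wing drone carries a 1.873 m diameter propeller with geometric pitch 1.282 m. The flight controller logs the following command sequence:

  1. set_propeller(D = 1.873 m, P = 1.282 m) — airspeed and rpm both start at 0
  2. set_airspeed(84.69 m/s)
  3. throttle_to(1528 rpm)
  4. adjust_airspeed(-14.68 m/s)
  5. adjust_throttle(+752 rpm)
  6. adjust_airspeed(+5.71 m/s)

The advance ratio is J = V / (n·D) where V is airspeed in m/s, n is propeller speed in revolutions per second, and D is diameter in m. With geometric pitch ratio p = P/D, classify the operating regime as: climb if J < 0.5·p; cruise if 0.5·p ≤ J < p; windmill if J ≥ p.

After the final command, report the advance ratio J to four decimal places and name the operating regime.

set_propeller: D = 1.873 m, P = 1.282 m (p = P/D = 0.684463); state ← (V=0, rpm=0)
set_airspeed(84.69): V ← 84.69 m/s
throttle_to(1528): rpm ← 1528
adjust_airspeed(-14.68): V ← 84.69 -14.68 = 70.01 m/s
adjust_throttle(+752): rpm ← 1528 +752 = 2280
adjust_airspeed(+5.71): V ← 70.01 +5.71 = 75.72 m/s
final state: V = 75.72 m/s, rpm = 2280 → n = rpm/60 = 38.000000 rev/s
J = V / (n·D) = 75.72 / (38.000000 × 1.873) = 1.063872
regime bands: climb J<0.3422 | cruise [0.3422, 0.6845) | windmill J≥0.6845
J = 1.0639 → windmill

J = 1.0639, regime = windmill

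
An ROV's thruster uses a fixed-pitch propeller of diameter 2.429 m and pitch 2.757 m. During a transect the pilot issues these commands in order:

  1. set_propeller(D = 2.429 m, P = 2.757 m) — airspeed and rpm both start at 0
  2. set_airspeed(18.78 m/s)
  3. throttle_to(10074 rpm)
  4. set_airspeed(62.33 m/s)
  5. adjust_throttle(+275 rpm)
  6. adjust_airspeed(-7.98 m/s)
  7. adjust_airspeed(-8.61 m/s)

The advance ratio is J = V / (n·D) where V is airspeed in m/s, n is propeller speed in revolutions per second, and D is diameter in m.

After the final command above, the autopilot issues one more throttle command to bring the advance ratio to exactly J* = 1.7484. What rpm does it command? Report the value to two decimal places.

set_propeller: D = 2.429 m, P = 2.757 m (p = P/D = 1.135035); state ← (V=0, rpm=0)
set_airspeed(18.78): V ← 18.78 m/s
throttle_to(10074): rpm ← 10074
set_airspeed(62.33): V ← 62.33 m/s
adjust_throttle(+275): rpm ← 10074 +275 = 10349
adjust_airspeed(-7.98): V ← 62.33 -7.98 = 54.35 m/s
adjust_airspeed(-8.61): V ← 54.35 -8.61 = 45.74 m/s
final state: V = 45.74 m/s, rpm = 10349 → n = rpm/60 = 172.483333 rev/s
target J* = 1.7484; solve J* = V/(n·D) for n: n = V/(J*·D) = 45.74/(1.7484 × 2.429) = 10.770301 rev/s
rpm = 60·n = 646.218070

rpm = 646.22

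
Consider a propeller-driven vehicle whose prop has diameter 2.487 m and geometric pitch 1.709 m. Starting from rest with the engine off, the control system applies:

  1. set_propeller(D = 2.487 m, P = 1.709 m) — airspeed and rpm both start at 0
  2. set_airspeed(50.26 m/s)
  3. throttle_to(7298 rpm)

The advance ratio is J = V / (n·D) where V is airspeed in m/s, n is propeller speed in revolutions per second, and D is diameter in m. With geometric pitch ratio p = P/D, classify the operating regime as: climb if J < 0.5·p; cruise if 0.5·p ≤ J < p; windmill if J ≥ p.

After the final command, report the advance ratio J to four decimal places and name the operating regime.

set_propeller: D = 2.487 m, P = 1.709 m (p = P/D = 0.687173); state ← (V=0, rpm=0)
set_airspeed(50.26): V ← 50.26 m/s
throttle_to(7298): rpm ← 7298
final state: V = 50.26 m/s, rpm = 7298 → n = rpm/60 = 121.633333 rev/s
J = V / (n·D) = 50.26 / (121.633333 × 2.487) = 0.166148
regime bands: climb J<0.3436 | cruise [0.3436, 0.6872) | windmill J≥0.6872
J = 0.1661 → climb

J = 0.1661, regime = climb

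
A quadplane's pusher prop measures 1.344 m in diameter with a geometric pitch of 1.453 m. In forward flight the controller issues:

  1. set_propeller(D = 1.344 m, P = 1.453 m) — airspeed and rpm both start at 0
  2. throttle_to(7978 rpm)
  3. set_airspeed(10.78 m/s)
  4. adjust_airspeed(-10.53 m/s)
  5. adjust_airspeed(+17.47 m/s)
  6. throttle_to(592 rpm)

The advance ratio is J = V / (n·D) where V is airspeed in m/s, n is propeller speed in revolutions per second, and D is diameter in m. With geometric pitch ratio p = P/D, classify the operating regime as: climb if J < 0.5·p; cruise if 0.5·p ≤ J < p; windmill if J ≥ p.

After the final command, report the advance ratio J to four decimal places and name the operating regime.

set_propeller: D = 1.344 m, P = 1.453 m (p = P/D = 1.081101); state ← (V=0, rpm=0)
throttle_to(7978): rpm ← 7978
set_airspeed(10.78): V ← 10.78 m/s
adjust_airspeed(-10.53): V ← 10.78 -10.53 = 0.25 m/s
adjust_airspeed(+17.47): V ← 0.25 +17.47 = 17.72 m/s
throttle_to(592): rpm ← 592
final state: V = 17.72 m/s, rpm = 592 → n = rpm/60 = 9.866667 rev/s
J = V / (n·D) = 17.72 / (9.866667 × 1.344) = 1.336269
regime bands: climb J<0.5406 | cruise [0.5406, 1.0811) | windmill J≥1.0811
J = 1.3363 → windmill

J = 1.3363, regime = windmill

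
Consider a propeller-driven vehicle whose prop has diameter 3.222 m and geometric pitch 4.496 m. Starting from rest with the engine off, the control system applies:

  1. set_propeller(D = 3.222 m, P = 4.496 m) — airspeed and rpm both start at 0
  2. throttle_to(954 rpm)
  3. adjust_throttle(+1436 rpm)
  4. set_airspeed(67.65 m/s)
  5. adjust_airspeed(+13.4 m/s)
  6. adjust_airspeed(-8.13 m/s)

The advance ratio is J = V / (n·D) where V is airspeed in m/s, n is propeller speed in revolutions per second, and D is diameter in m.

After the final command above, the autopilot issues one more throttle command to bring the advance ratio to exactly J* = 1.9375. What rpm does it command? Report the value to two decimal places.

set_propeller: D = 3.222 m, P = 4.496 m (p = P/D = 1.395407); state ← (V=0, rpm=0)
throttle_to(954): rpm ← 954
adjust_throttle(+1436): rpm ← 954 +1436 = 2390
set_airspeed(67.65): V ← 67.65 m/s
adjust_airspeed(+13.4): V ← 67.65 +13.4 = 81.05 m/s
adjust_airspeed(-8.13): V ← 81.05 -8.13 = 72.92 m/s
final state: V = 72.92 m/s, rpm = 2390 → n = rpm/60 = 39.833333 rev/s
target J* = 1.9375; solve J* = V/(n·D) for n: n = V/(J*·D) = 72.92/(1.9375 × 3.222) = 11.680984 rev/s
rpm = 60·n = 700.859014

rpm = 700.86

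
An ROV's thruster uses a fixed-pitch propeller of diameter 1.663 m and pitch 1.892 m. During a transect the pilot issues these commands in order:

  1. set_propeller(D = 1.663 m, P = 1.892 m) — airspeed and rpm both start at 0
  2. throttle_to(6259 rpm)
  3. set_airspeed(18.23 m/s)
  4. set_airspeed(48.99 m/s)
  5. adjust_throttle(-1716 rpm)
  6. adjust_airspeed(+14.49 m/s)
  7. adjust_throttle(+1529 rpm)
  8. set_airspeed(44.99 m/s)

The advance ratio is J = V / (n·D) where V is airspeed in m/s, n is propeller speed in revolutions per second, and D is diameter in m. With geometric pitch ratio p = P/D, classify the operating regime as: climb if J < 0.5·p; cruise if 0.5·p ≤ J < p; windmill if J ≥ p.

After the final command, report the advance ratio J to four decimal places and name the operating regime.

J = 0.2673, regime = climb

set_propeller: D = 1.663 m, P = 1.892 m (p = P/D = 1.137703); state ← (V=0, rpm=0)
throttle_to(6259): rpm ← 6259
set_airspeed(18.23): V ← 18.23 m/s
set_airspeed(48.99): V ← 48.99 m/s
adjust_throttle(-1716): rpm ← 6259 -1716 = 4543
adjust_airspeed(+14.49): V ← 48.99 +14.49 = 63.48 m/s
adjust_throttle(+1529): rpm ← 4543 +1529 = 6072
set_airspeed(44.99): V ← 44.99 m/s
final state: V = 44.99 m/s, rpm = 6072 → n = rpm/60 = 101.200000 rev/s
J = V / (n·D) = 44.99 / (101.200000 × 1.663) = 0.267327
regime bands: climb J<0.5689 | cruise [0.5689, 1.1377) | windmill J≥1.1377
J = 0.2673 → climb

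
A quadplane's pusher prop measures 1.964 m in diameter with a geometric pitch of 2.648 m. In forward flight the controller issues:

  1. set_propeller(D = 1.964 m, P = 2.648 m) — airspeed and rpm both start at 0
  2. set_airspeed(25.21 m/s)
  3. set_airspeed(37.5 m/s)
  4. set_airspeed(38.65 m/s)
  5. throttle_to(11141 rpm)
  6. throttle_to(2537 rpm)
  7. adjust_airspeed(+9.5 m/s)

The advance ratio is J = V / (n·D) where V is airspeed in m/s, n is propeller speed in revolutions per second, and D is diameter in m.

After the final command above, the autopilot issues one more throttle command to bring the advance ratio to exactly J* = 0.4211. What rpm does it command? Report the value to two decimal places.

set_propeller: D = 1.964 m, P = 2.648 m (p = P/D = 1.348269); state ← (V=0, rpm=0)
set_airspeed(25.21): V ← 25.21 m/s
set_airspeed(37.5): V ← 37.5 m/s
set_airspeed(38.65): V ← 38.65 m/s
throttle_to(11141): rpm ← 11141
throttle_to(2537): rpm ← 2537
adjust_airspeed(+9.5): V ← 38.65 +9.5 = 48.15 m/s
final state: V = 48.15 m/s, rpm = 2537 → n = rpm/60 = 42.283333 rev/s
target J* = 0.4211; solve J* = V/(n·D) for n: n = V/(J*·D) = 48.15/(0.4211 × 1.964) = 58.219647 rev/s
rpm = 60·n = 3493.178810

rpm = 3493.18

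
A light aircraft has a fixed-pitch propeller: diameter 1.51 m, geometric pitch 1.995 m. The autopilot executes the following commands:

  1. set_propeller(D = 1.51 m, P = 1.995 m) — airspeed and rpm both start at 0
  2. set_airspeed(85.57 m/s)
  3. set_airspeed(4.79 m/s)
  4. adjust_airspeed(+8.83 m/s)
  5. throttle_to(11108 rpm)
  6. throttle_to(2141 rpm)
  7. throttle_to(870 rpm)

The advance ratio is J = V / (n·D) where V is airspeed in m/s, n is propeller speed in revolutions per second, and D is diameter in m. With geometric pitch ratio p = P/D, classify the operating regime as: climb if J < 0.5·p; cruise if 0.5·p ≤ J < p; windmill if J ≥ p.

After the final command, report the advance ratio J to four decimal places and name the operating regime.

J = 0.6221, regime = climb

set_propeller: D = 1.51 m, P = 1.995 m (p = P/D = 1.321192); state ← (V=0, rpm=0)
set_airspeed(85.57): V ← 85.57 m/s
set_airspeed(4.79): V ← 4.79 m/s
adjust_airspeed(+8.83): V ← 4.79 +8.83 = 13.62 m/s
throttle_to(11108): rpm ← 11108
throttle_to(2141): rpm ← 2141
throttle_to(870): rpm ← 870
final state: V = 13.62 m/s, rpm = 870 → n = rpm/60 = 14.500000 rev/s
J = V / (n·D) = 13.62 / (14.500000 × 1.51) = 0.622060
regime bands: climb J<0.6606 | cruise [0.6606, 1.3212) | windmill J≥1.3212
J = 0.6221 → climb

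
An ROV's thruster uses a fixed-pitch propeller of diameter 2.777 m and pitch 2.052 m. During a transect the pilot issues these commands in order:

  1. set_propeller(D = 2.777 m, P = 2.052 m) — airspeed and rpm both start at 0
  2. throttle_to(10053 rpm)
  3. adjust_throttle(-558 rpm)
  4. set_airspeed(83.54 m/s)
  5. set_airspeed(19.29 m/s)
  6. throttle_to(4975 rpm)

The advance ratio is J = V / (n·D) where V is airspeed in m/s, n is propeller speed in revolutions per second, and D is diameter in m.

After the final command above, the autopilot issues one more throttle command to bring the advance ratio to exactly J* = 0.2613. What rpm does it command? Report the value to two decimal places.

set_propeller: D = 2.777 m, P = 2.052 m (p = P/D = 0.738927); state ← (V=0, rpm=0)
throttle_to(10053): rpm ← 10053
adjust_throttle(-558): rpm ← 10053 -558 = 9495
set_airspeed(83.54): V ← 83.54 m/s
set_airspeed(19.29): V ← 19.29 m/s
throttle_to(4975): rpm ← 4975
final state: V = 19.29 m/s, rpm = 4975 → n = rpm/60 = 82.916667 rev/s
target J* = 0.2613; solve J* = V/(n·D) for n: n = V/(J*·D) = 19.29/(0.2613 × 2.777) = 26.583792 rev/s
rpm = 60·n = 1595.027549

rpm = 1595.03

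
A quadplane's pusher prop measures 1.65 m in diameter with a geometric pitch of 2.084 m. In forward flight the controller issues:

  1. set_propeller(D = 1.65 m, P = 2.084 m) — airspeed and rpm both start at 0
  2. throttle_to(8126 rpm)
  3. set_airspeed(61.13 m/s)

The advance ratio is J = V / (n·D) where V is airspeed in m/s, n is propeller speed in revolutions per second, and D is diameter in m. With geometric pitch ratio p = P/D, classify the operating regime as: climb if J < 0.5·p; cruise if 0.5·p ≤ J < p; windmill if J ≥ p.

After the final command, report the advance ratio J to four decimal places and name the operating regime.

J = 0.2736, regime = climb

set_propeller: D = 1.65 m, P = 2.084 m (p = P/D = 1.263030); state ← (V=0, rpm=0)
throttle_to(8126): rpm ← 8126
set_airspeed(61.13): V ← 61.13 m/s
final state: V = 61.13 m/s, rpm = 8126 → n = rpm/60 = 135.433333 rev/s
J = V / (n·D) = 61.13 / (135.433333 × 1.65) = 0.273555
regime bands: climb J<0.6315 | cruise [0.6315, 1.2630) | windmill J≥1.2630
J = 0.2736 → climb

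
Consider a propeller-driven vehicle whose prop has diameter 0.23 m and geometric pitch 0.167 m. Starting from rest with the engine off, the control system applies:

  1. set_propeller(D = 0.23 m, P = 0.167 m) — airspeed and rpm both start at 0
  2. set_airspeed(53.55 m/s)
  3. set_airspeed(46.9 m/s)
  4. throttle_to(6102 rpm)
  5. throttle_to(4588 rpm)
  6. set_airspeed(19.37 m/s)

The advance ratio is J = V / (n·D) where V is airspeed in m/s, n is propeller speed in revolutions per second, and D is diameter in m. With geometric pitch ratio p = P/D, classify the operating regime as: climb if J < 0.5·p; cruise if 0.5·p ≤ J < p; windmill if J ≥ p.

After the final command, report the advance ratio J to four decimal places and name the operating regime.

set_propeller: D = 0.23 m, P = 0.167 m (p = P/D = 0.726087); state ← (V=0, rpm=0)
set_airspeed(53.55): V ← 53.55 m/s
set_airspeed(46.9): V ← 46.9 m/s
throttle_to(6102): rpm ← 6102
throttle_to(4588): rpm ← 4588
set_airspeed(19.37): V ← 19.37 m/s
final state: V = 19.37 m/s, rpm = 4588 → n = rpm/60 = 76.466667 rev/s
J = V / (n·D) = 19.37 / (76.466667 × 0.23) = 1.101361
regime bands: climb J<0.3630 | cruise [0.3630, 0.7261) | windmill J≥0.7261
J = 1.1014 → windmill

J = 1.1014, regime = windmill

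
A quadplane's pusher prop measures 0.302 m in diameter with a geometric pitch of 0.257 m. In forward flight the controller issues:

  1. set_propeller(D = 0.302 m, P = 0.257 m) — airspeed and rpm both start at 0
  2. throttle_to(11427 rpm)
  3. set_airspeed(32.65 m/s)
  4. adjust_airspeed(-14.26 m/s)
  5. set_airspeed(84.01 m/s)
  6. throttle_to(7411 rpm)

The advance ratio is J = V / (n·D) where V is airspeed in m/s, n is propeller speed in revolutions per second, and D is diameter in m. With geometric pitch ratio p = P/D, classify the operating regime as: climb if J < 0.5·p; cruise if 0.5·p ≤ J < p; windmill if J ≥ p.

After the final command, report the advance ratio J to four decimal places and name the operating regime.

J = 2.2522, regime = windmill

set_propeller: D = 0.302 m, P = 0.257 m (p = P/D = 0.850993); state ← (V=0, rpm=0)
throttle_to(11427): rpm ← 11427
set_airspeed(32.65): V ← 32.65 m/s
adjust_airspeed(-14.26): V ← 32.65 -14.26 = 18.39 m/s
set_airspeed(84.01): V ← 84.01 m/s
throttle_to(7411): rpm ← 7411
final state: V = 84.01 m/s, rpm = 7411 → n = rpm/60 = 123.516667 rev/s
J = V / (n·D) = 84.01 / (123.516667 × 0.302) = 2.252156
regime bands: climb J<0.4255 | cruise [0.4255, 0.8510) | windmill J≥0.8510
J = 2.2522 → windmill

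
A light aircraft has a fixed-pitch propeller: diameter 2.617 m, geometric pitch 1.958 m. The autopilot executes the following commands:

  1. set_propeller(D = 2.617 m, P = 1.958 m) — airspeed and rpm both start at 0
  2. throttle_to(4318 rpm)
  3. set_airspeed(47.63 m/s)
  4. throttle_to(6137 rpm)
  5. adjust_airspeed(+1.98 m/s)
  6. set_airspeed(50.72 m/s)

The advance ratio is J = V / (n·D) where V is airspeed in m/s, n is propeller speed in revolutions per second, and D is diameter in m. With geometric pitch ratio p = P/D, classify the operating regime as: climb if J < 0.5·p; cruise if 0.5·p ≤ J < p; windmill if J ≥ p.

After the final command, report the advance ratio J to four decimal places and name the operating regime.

set_propeller: D = 2.617 m, P = 1.958 m (p = P/D = 0.748185); state ← (V=0, rpm=0)
throttle_to(4318): rpm ← 4318
set_airspeed(47.63): V ← 47.63 m/s
throttle_to(6137): rpm ← 6137
adjust_airspeed(+1.98): V ← 47.63 +1.98 = 49.61 m/s
set_airspeed(50.72): V ← 50.72 m/s
final state: V = 50.72 m/s, rpm = 6137 → n = rpm/60 = 102.283333 rev/s
J = V / (n·D) = 50.72 / (102.283333 × 2.617) = 0.189483
regime bands: climb J<0.3741 | cruise [0.3741, 0.7482) | windmill J≥0.7482
J = 0.1895 → climb

J = 0.1895, regime = climb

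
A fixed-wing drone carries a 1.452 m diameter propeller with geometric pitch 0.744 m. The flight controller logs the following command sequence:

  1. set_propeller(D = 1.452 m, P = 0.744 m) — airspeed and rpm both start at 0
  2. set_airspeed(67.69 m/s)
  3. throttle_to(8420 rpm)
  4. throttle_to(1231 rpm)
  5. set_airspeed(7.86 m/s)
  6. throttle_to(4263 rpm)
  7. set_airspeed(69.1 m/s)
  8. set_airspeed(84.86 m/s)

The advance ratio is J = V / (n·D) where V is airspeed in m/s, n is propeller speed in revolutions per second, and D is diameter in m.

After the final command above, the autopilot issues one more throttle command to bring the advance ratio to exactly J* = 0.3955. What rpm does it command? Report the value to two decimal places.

rpm = 8866.27

set_propeller: D = 1.452 m, P = 0.744 m (p = P/D = 0.512397); state ← (V=0, rpm=0)
set_airspeed(67.69): V ← 67.69 m/s
throttle_to(8420): rpm ← 8420
throttle_to(1231): rpm ← 1231
set_airspeed(7.86): V ← 7.86 m/s
throttle_to(4263): rpm ← 4263
set_airspeed(69.1): V ← 69.1 m/s
set_airspeed(84.86): V ← 84.86 m/s
final state: V = 84.86 m/s, rpm = 4263 → n = rpm/60 = 71.050000 rev/s
target J* = 0.3955; solve J* = V/(n·D) for n: n = V/(J*·D) = 84.86/(0.3955 × 1.452) = 147.771242 rev/s
rpm = 60·n = 8866.274514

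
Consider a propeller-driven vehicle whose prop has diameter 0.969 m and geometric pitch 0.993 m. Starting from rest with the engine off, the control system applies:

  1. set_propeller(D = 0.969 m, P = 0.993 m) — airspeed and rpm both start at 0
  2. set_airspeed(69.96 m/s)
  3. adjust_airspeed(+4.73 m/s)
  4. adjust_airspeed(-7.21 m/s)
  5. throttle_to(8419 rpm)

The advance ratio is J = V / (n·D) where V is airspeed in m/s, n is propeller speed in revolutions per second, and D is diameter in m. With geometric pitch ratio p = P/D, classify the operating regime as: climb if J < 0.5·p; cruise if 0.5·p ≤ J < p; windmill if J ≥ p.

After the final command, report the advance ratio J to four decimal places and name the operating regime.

set_propeller: D = 0.969 m, P = 0.993 m (p = P/D = 1.024768); state ← (V=0, rpm=0)
set_airspeed(69.96): V ← 69.96 m/s
adjust_airspeed(+4.73): V ← 69.96 +4.73 = 74.69 m/s
adjust_airspeed(-7.21): V ← 74.69 -7.21 = 67.48 m/s
throttle_to(8419): rpm ← 8419
final state: V = 67.48 m/s, rpm = 8419 → n = rpm/60 = 140.316667 rev/s
J = V / (n·D) = 67.48 / (140.316667 × 0.969) = 0.496297
regime bands: climb J<0.5124 | cruise [0.5124, 1.0248) | windmill J≥1.0248
J = 0.4963 → climb

J = 0.4963, regime = climb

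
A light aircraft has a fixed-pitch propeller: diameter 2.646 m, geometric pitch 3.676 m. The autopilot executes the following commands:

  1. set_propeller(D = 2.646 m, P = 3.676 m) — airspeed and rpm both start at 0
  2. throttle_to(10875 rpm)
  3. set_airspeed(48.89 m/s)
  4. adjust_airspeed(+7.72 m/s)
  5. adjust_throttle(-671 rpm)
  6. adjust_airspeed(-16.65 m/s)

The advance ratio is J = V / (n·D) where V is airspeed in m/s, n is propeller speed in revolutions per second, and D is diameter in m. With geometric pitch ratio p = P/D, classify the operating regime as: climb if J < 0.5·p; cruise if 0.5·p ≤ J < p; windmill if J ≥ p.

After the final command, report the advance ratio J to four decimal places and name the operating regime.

J = 0.0888, regime = climb

set_propeller: D = 2.646 m, P = 3.676 m (p = P/D = 1.389267); state ← (V=0, rpm=0)
throttle_to(10875): rpm ← 10875
set_airspeed(48.89): V ← 48.89 m/s
adjust_airspeed(+7.72): V ← 48.89 +7.72 = 56.61 m/s
adjust_throttle(-671): rpm ← 10875 -671 = 10204
adjust_airspeed(-16.65): V ← 56.61 -16.65 = 39.96 m/s
final state: V = 39.96 m/s, rpm = 10204 → n = rpm/60 = 170.066667 rev/s
J = V / (n·D) = 39.96 / (170.066667 × 2.646) = 0.088801
regime bands: climb J<0.6946 | cruise [0.6946, 1.3893) | windmill J≥1.3893
J = 0.0888 → climb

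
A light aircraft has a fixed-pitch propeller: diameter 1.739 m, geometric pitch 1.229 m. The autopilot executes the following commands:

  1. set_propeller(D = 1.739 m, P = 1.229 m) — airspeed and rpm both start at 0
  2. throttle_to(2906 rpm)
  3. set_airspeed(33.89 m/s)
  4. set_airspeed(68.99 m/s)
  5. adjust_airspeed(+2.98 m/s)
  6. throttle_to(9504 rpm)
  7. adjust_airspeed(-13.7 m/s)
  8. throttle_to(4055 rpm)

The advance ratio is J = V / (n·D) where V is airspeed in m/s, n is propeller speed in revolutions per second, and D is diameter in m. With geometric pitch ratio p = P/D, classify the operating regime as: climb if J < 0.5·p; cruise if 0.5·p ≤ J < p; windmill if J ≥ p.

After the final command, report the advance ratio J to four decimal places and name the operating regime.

J = 0.4958, regime = cruise

set_propeller: D = 1.739 m, P = 1.229 m (p = P/D = 0.706728); state ← (V=0, rpm=0)
throttle_to(2906): rpm ← 2906
set_airspeed(33.89): V ← 33.89 m/s
set_airspeed(68.99): V ← 68.99 m/s
adjust_airspeed(+2.98): V ← 68.99 +2.98 = 71.97 m/s
throttle_to(9504): rpm ← 9504
adjust_airspeed(-13.7): V ← 71.97 -13.7 = 58.27 m/s
throttle_to(4055): rpm ← 4055
final state: V = 58.27 m/s, rpm = 4055 → n = rpm/60 = 67.583333 rev/s
J = V / (n·D) = 58.27 / (67.583333 × 1.739) = 0.495799
regime bands: climb J<0.3534 | cruise [0.3534, 0.7067) | windmill J≥0.7067
J = 0.4958 → cruise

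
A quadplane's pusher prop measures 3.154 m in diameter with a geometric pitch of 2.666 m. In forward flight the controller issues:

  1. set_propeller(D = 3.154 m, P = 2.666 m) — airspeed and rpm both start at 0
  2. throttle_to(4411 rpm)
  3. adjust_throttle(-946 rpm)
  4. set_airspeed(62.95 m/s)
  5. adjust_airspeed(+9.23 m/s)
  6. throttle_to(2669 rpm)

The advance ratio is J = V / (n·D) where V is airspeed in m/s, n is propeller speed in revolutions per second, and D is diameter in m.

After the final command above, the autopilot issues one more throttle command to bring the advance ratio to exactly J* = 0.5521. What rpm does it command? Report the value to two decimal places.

set_propeller: D = 3.154 m, P = 2.666 m (p = P/D = 0.845276); state ← (V=0, rpm=0)
throttle_to(4411): rpm ← 4411
adjust_throttle(-946): rpm ← 4411 -946 = 3465
set_airspeed(62.95): V ← 62.95 m/s
adjust_airspeed(+9.23): V ← 62.95 +9.23 = 72.18 m/s
throttle_to(2669): rpm ← 2669
final state: V = 72.18 m/s, rpm = 2669 → n = rpm/60 = 44.483333 rev/s
target J* = 0.5521; solve J* = V/(n·D) for n: n = V/(J*·D) = 72.18/(0.5521 × 3.154) = 41.451232 rev/s
rpm = 60·n = 2487.073912

rpm = 2487.07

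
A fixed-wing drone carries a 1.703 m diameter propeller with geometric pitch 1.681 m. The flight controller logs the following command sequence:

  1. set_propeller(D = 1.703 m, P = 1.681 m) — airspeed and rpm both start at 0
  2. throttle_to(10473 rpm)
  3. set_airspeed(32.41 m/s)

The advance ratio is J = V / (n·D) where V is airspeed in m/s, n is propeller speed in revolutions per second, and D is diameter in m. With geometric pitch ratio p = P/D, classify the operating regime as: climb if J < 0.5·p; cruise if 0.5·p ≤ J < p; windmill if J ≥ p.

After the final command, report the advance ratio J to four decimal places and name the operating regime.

J = 0.1090, regime = climb

set_propeller: D = 1.703 m, P = 1.681 m (p = P/D = 0.987082); state ← (V=0, rpm=0)
throttle_to(10473): rpm ← 10473
set_airspeed(32.41): V ← 32.41 m/s
final state: V = 32.41 m/s, rpm = 10473 → n = rpm/60 = 174.550000 rev/s
J = V / (n·D) = 32.41 / (174.550000 × 1.703) = 0.109030
regime bands: climb J<0.4935 | cruise [0.4935, 0.9871) | windmill J≥0.9871
J = 0.1090 → climb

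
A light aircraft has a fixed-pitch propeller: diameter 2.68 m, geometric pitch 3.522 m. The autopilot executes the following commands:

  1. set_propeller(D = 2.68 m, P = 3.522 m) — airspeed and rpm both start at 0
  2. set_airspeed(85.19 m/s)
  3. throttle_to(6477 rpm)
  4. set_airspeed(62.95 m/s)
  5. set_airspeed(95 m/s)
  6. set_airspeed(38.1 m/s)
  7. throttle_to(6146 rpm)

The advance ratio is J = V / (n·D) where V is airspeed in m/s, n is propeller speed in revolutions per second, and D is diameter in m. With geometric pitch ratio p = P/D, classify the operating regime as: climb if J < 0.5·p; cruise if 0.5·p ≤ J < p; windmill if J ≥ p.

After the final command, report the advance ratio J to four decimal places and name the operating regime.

J = 0.1388, regime = climb

set_propeller: D = 2.68 m, P = 3.522 m (p = P/D = 1.314179); state ← (V=0, rpm=0)
set_airspeed(85.19): V ← 85.19 m/s
throttle_to(6477): rpm ← 6477
set_airspeed(62.95): V ← 62.95 m/s
set_airspeed(95): V ← 95 m/s
set_airspeed(38.1): V ← 38.1 m/s
throttle_to(6146): rpm ← 6146
final state: V = 38.1 m/s, rpm = 6146 → n = rpm/60 = 102.433333 rev/s
J = V / (n·D) = 38.1 / (102.433333 × 2.68) = 0.138787
regime bands: climb J<0.6571 | cruise [0.6571, 1.3142) | windmill J≥1.3142
J = 0.1388 → climb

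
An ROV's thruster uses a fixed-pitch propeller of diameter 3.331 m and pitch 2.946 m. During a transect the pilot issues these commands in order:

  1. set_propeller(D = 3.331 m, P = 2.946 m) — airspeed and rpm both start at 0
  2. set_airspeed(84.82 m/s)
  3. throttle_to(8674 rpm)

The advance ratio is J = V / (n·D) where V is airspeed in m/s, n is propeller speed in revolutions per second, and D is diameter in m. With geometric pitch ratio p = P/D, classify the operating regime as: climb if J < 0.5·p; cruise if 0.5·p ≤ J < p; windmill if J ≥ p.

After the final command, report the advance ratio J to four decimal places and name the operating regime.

J = 0.1761, regime = climb

set_propeller: D = 3.331 m, P = 2.946 m (p = P/D = 0.884419); state ← (V=0, rpm=0)
set_airspeed(84.82): V ← 84.82 m/s
throttle_to(8674): rpm ← 8674
final state: V = 84.82 m/s, rpm = 8674 → n = rpm/60 = 144.566667 rev/s
J = V / (n·D) = 84.82 / (144.566667 × 3.331) = 0.176139
regime bands: climb J<0.4422 | cruise [0.4422, 0.8844) | windmill J≥0.8844
J = 0.1761 → climb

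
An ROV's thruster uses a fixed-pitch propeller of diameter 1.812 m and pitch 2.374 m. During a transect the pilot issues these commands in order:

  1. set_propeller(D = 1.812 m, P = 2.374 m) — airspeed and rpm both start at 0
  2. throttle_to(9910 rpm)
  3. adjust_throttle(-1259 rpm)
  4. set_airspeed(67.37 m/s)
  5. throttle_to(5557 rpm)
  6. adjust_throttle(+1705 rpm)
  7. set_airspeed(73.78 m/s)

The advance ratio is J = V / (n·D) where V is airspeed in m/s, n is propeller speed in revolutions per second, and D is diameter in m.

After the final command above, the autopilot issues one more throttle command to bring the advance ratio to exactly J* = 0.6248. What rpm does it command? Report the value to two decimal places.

set_propeller: D = 1.812 m, P = 2.374 m (p = P/D = 1.310155); state ← (V=0, rpm=0)
throttle_to(9910): rpm ← 9910
adjust_throttle(-1259): rpm ← 9910 -1259 = 8651
set_airspeed(67.37): V ← 67.37 m/s
throttle_to(5557): rpm ← 5557
adjust_throttle(+1705): rpm ← 5557 +1705 = 7262
set_airspeed(73.78): V ← 73.78 m/s
final state: V = 73.78 m/s, rpm = 7262 → n = rpm/60 = 121.033333 rev/s
target J* = 0.6248; solve J* = V/(n·D) for n: n = V/(J*·D) = 73.78/(0.6248 × 1.812) = 65.168757 rev/s
rpm = 60·n = 3910.125412

rpm = 3910.13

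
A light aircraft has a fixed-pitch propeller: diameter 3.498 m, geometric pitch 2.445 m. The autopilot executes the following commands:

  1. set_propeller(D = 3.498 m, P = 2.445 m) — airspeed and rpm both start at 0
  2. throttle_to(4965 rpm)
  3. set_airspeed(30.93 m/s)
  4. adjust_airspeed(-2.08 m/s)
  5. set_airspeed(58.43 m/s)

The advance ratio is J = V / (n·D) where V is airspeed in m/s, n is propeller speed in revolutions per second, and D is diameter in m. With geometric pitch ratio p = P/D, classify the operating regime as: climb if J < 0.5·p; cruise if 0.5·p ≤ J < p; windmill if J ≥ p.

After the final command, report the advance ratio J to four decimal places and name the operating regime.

set_propeller: D = 3.498 m, P = 2.445 m (p = P/D = 0.698971); state ← (V=0, rpm=0)
throttle_to(4965): rpm ← 4965
set_airspeed(30.93): V ← 30.93 m/s
adjust_airspeed(-2.08): V ← 30.93 -2.08 = 28.85 m/s
set_airspeed(58.43): V ← 58.43 m/s
final state: V = 58.43 m/s, rpm = 4965 → n = rpm/60 = 82.750000 rev/s
J = V / (n·D) = 58.43 / (82.750000 × 3.498) = 0.201859
regime bands: climb J<0.3495 | cruise [0.3495, 0.6990) | windmill J≥0.6990
J = 0.2019 → climb

J = 0.2019, regime = climb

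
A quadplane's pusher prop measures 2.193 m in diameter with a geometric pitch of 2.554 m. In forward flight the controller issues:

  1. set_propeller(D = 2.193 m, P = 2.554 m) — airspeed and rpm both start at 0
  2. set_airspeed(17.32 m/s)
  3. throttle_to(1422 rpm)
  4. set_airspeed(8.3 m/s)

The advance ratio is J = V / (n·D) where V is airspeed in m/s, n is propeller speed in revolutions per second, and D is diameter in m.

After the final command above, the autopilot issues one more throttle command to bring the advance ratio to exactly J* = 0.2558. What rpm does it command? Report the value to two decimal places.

set_propeller: D = 2.193 m, P = 2.554 m (p = P/D = 1.164615); state ← (V=0, rpm=0)
set_airspeed(17.32): V ← 17.32 m/s
throttle_to(1422): rpm ← 1422
set_airspeed(8.3): V ← 8.3 m/s
final state: V = 8.3 m/s, rpm = 1422 → n = rpm/60 = 23.700000 rev/s
target J* = 0.2558; solve J* = V/(n·D) for n: n = V/(J*·D) = 8.3/(0.2558 × 2.193) = 14.795816 rev/s
rpm = 60·n = 887.748957

rpm = 887.75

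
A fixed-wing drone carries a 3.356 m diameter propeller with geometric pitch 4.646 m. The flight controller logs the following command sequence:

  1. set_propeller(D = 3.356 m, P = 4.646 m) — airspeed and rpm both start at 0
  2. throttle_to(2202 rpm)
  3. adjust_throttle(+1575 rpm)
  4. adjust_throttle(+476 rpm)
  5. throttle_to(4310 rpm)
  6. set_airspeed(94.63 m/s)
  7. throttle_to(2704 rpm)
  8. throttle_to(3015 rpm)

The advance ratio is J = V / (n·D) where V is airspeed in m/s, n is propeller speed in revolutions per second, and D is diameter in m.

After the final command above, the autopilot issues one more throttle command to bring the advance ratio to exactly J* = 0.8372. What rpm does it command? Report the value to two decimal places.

rpm = 2020.83

set_propeller: D = 3.356 m, P = 4.646 m (p = P/D = 1.384386); state ← (V=0, rpm=0)
throttle_to(2202): rpm ← 2202
adjust_throttle(+1575): rpm ← 2202 +1575 = 3777
adjust_throttle(+476): rpm ← 3777 +476 = 4253
throttle_to(4310): rpm ← 4310
set_airspeed(94.63): V ← 94.63 m/s
throttle_to(2704): rpm ← 2704
throttle_to(3015): rpm ← 3015
final state: V = 94.63 m/s, rpm = 3015 → n = rpm/60 = 50.250000 rev/s
target J* = 0.8372; solve J* = V/(n·D) for n: n = V/(J*·D) = 94.63/(0.8372 × 3.356) = 33.680433 rev/s
rpm = 60·n = 2020.825990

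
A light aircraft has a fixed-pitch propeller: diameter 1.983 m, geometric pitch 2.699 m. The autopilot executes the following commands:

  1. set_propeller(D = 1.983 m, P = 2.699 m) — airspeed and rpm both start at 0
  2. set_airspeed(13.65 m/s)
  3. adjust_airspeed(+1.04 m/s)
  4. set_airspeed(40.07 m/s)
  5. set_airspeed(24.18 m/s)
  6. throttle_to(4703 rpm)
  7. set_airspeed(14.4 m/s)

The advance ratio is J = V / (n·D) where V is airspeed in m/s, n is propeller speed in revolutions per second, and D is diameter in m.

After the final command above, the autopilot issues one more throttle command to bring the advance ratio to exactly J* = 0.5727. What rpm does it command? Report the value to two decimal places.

set_propeller: D = 1.983 m, P = 2.699 m (p = P/D = 1.361069); state ← (V=0, rpm=0)
set_airspeed(13.65): V ← 13.65 m/s
adjust_airspeed(+1.04): V ← 13.65 +1.04 = 14.69 m/s
set_airspeed(40.07): V ← 40.07 m/s
set_airspeed(24.18): V ← 24.18 m/s
throttle_to(4703): rpm ← 4703
set_airspeed(14.4): V ← 14.4 m/s
final state: V = 14.4 m/s, rpm = 4703 → n = rpm/60 = 78.383333 rev/s
target J* = 0.5727; solve J* = V/(n·D) for n: n = V/(J*·D) = 14.4/(0.5727 × 1.983) = 12.679806 rev/s
rpm = 60·n = 760.788335

rpm = 760.79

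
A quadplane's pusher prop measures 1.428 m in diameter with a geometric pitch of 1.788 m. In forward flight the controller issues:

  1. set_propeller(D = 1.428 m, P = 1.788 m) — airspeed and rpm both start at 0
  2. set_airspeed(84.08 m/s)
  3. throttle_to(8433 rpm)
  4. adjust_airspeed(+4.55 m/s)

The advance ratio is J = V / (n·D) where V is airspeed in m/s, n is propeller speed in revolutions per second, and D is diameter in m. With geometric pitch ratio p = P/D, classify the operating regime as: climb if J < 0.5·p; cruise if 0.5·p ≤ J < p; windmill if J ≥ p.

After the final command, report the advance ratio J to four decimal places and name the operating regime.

set_propeller: D = 1.428 m, P = 1.788 m (p = P/D = 1.252101); state ← (V=0, rpm=0)
set_airspeed(84.08): V ← 84.08 m/s
throttle_to(8433): rpm ← 8433
adjust_airspeed(+4.55): V ← 84.08 +4.55 = 88.63 m/s
final state: V = 88.63 m/s, rpm = 8433 → n = rpm/60 = 140.550000 rev/s
J = V / (n·D) = 88.63 / (140.550000 × 1.428) = 0.441593
regime bands: climb J<0.6261 | cruise [0.6261, 1.2521) | windmill J≥1.2521
J = 0.4416 → climb

J = 0.4416, regime = climb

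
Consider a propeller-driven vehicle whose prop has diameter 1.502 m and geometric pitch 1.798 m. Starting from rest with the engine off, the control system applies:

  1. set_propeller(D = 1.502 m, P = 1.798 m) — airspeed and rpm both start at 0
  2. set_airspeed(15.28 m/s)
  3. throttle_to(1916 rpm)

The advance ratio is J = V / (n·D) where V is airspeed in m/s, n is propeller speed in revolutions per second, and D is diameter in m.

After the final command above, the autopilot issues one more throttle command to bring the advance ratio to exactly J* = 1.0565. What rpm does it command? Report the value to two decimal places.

rpm = 577.74

set_propeller: D = 1.502 m, P = 1.798 m (p = P/D = 1.197071); state ← (V=0, rpm=0)
set_airspeed(15.28): V ← 15.28 m/s
throttle_to(1916): rpm ← 1916
final state: V = 15.28 m/s, rpm = 1916 → n = rpm/60 = 31.933333 rev/s
target J* = 1.0565; solve J* = V/(n·D) for n: n = V/(J*·D) = 15.28/(1.0565 × 1.502) = 9.629061 rev/s
rpm = 60·n = 577.743636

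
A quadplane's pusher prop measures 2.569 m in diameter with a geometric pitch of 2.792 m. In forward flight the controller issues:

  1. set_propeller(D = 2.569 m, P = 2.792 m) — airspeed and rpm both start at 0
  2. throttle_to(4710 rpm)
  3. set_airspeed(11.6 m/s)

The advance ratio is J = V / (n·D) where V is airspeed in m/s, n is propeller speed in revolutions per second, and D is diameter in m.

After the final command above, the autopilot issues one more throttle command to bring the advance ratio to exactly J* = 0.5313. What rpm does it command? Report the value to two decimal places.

set_propeller: D = 2.569 m, P = 2.792 m (p = P/D = 1.086804); state ← (V=0, rpm=0)
throttle_to(4710): rpm ← 4710
set_airspeed(11.6): V ← 11.6 m/s
final state: V = 11.6 m/s, rpm = 4710 → n = rpm/60 = 78.500000 rev/s
target J* = 0.5313; solve J* = V/(n·D) for n: n = V/(J*·D) = 11.6/(0.5313 × 2.569) = 8.498731 rev/s
rpm = 60·n = 509.923843

rpm = 509.92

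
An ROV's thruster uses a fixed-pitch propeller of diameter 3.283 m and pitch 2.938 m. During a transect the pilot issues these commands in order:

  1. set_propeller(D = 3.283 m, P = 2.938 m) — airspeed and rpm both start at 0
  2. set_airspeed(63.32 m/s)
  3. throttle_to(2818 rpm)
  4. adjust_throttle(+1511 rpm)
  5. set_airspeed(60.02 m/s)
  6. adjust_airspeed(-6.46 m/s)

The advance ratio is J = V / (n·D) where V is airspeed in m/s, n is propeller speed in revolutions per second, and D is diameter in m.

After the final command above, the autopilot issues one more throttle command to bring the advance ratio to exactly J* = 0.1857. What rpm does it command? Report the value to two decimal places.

set_propeller: D = 3.283 m, P = 2.938 m (p = P/D = 0.894913); state ← (V=0, rpm=0)
set_airspeed(63.32): V ← 63.32 m/s
throttle_to(2818): rpm ← 2818
adjust_throttle(+1511): rpm ← 2818 +1511 = 4329
set_airspeed(60.02): V ← 60.02 m/s
adjust_airspeed(-6.46): V ← 60.02 -6.46 = 53.56 m/s
final state: V = 53.56 m/s, rpm = 4329 → n = rpm/60 = 72.150000 rev/s
target J* = 0.1857; solve J* = V/(n·D) for n: n = V/(J*·D) = 53.56/(0.1857 × 3.283) = 87.853240 rev/s
rpm = 60·n = 5271.194389

rpm = 5271.19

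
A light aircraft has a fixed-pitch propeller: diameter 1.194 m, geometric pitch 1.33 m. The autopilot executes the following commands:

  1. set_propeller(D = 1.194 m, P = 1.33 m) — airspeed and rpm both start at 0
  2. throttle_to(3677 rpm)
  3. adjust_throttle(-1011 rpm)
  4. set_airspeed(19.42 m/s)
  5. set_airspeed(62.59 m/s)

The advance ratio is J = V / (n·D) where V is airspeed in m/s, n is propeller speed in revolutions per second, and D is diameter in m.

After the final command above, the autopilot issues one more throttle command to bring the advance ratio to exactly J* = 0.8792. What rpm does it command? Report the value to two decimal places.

set_propeller: D = 1.194 m, P = 1.33 m (p = P/D = 1.113903); state ← (V=0, rpm=0)
throttle_to(3677): rpm ← 3677
adjust_throttle(-1011): rpm ← 3677 -1011 = 2666
set_airspeed(19.42): V ← 19.42 m/s
set_airspeed(62.59): V ← 62.59 m/s
final state: V = 62.59 m/s, rpm = 2666 → n = rpm/60 = 44.433333 rev/s
target J* = 0.8792; solve J* = V/(n·D) for n: n = V/(J*·D) = 62.59/(0.8792 × 1.194) = 59.622879 rev/s
rpm = 60·n = 3577.372760

rpm = 3577.37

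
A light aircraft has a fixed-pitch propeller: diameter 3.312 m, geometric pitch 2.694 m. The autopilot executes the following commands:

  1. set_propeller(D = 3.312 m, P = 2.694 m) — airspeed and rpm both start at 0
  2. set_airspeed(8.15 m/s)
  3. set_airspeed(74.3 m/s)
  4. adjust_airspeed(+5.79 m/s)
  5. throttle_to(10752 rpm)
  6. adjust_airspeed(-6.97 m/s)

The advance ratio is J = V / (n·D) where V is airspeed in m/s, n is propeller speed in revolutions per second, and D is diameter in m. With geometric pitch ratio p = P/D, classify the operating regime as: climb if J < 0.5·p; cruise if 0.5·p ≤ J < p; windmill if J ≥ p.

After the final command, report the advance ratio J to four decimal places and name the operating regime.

J = 0.1232, regime = climb

set_propeller: D = 3.312 m, P = 2.694 m (p = P/D = 0.813406); state ← (V=0, rpm=0)
set_airspeed(8.15): V ← 8.15 m/s
set_airspeed(74.3): V ← 74.3 m/s
adjust_airspeed(+5.79): V ← 74.3 +5.79 = 80.09 m/s
throttle_to(10752): rpm ← 10752
adjust_airspeed(-6.97): V ← 80.09 -6.97 = 73.12 m/s
final state: V = 73.12 m/s, rpm = 10752 → n = rpm/60 = 179.200000 rev/s
J = V / (n·D) = 73.12 / (179.200000 × 3.312) = 0.123199
regime bands: climb J<0.4067 | cruise [0.4067, 0.8134) | windmill J≥0.8134
J = 0.1232 → climb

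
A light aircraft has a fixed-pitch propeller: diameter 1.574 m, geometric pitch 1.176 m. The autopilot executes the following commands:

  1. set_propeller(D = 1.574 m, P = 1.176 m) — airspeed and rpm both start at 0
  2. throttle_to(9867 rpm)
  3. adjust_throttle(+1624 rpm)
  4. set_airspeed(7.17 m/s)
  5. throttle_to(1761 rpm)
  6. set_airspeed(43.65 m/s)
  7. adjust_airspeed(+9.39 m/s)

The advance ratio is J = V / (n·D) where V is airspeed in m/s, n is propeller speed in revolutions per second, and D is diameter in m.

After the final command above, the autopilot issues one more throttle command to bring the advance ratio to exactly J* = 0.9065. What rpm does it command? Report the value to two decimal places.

set_propeller: D = 1.574 m, P = 1.176 m (p = P/D = 0.747141); state ← (V=0, rpm=0)
throttle_to(9867): rpm ← 9867
adjust_throttle(+1624): rpm ← 9867 +1624 = 11491
set_airspeed(7.17): V ← 7.17 m/s
throttle_to(1761): rpm ← 1761
set_airspeed(43.65): V ← 43.65 m/s
adjust_airspeed(+9.39): V ← 43.65 +9.39 = 53.04 m/s
final state: V = 53.04 m/s, rpm = 1761 → n = rpm/60 = 29.350000 rev/s
target J* = 0.9065; solve J* = V/(n·D) for n: n = V/(J*·D) = 53.04/(0.9065 × 1.574) = 37.173288 rev/s
rpm = 60·n = 2230.397293

rpm = 2230.40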